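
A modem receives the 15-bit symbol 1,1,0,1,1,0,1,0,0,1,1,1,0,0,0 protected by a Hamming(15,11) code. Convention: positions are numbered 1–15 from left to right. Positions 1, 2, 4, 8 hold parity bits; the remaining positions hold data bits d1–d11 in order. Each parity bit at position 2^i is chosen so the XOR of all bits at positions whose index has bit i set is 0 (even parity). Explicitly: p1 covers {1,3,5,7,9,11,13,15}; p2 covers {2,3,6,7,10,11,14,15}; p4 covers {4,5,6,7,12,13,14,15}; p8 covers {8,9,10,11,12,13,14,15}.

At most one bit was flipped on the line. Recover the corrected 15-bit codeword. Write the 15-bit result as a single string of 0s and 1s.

110110110111000

s1 (pos 1,3,5,7,9,11,13,15): 1⊕0⊕1⊕1⊕0⊕1⊕0⊕0 = 0
s2 (pos 2,3,6,7,10,11,14,15): 1⊕0⊕0⊕1⊕1⊕1⊕0⊕0 = 0
s4 (pos 4,5,6,7,12,13,14,15): 1⊕1⊕0⊕1⊕1⊕0⊕0⊕0 = 0
s8 (pos 8,9,10,11,12,13,14,15): 0⊕0⊕1⊕1⊕1⊕0⊕0⊕0 = 1
Syndrome s8…s1 = 1000 → error at position 8.
Flip position 8: 110110100111000 → 110110110111000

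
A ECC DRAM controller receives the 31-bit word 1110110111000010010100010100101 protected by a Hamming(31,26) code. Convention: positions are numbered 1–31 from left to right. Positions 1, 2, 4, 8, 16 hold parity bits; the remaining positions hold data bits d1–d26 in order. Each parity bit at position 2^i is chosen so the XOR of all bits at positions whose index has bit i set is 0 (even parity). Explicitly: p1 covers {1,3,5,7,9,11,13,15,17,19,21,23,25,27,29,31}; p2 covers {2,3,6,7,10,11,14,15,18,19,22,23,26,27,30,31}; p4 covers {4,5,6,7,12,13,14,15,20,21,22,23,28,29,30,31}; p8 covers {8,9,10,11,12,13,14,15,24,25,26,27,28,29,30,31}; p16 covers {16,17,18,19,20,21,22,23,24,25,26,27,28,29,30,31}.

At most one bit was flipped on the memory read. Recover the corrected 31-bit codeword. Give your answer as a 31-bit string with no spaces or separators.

s1 (pos 1,3,5,7,9,11,13,15,17,19,21,23,25,27,29,31): 1⊕1⊕1⊕0⊕1⊕0⊕0⊕1⊕0⊕0⊕0⊕0⊕0⊕0⊕1⊕1 = 1
s2 (pos 2,3,6,7,10,11,14,15,18,19,22,23,26,27,30,31): 1⊕1⊕1⊕0⊕1⊕0⊕0⊕1⊕1⊕0⊕0⊕0⊕1⊕0⊕0⊕1 = 0
s4 (pos 4,5,6,7,12,13,14,15,20,21,22,23,28,29,30,31): 0⊕1⊕1⊕0⊕0⊕0⊕0⊕1⊕1⊕0⊕0⊕0⊕0⊕1⊕0⊕1 = 0
s8 (pos 8,9,10,11,12,13,14,15,24,25,26,27,28,29,30,31): 1⊕1⊕1⊕0⊕0⊕0⊕0⊕1⊕1⊕0⊕1⊕0⊕0⊕1⊕0⊕1 = 0
s16 (pos 16,17,18,19,20,21,22,23,24,25,26,27,28,29,30,31): 0⊕0⊕1⊕0⊕1⊕0⊕0⊕0⊕1⊕0⊕1⊕0⊕0⊕1⊕0⊕1 = 0
Syndrome s16…s1 = 00001 → error at position 1.
Flip position 1: 1110110111000010010100010100101 → 0110110111000010010100010100101

0110110111000010010100010100101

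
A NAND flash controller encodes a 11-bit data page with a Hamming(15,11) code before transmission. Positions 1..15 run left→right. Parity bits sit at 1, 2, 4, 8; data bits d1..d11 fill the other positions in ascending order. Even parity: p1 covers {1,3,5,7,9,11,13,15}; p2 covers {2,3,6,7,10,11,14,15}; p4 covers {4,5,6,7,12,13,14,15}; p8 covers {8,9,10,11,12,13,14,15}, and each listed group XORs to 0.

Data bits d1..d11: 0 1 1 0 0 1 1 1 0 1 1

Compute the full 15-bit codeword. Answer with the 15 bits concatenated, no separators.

110111010111011

Place data at non-parity positions: p1 p2 0 p4 1 1 0 p8 0 1 1 1 0 1 1
p1 (pos 1,3,5,7,9,11,13,15): XOR of data positions = 0⊕1⊕0⊕0⊕1⊕0⊕1 = 1
p2 (pos 2,3,6,7,10,11,14,15): XOR of data positions = 0⊕1⊕0⊕1⊕1⊕1⊕1 = 1
p4 (pos 4,5,6,7,12,13,14,15): XOR of data positions = 1⊕1⊕0⊕1⊕0⊕1⊕1 = 1
p8 (pos 8,9,10,11,12,13,14,15): XOR of data positions = 0⊕1⊕1⊕1⊕0⊕1⊕1 = 1
Codeword: 110111010111011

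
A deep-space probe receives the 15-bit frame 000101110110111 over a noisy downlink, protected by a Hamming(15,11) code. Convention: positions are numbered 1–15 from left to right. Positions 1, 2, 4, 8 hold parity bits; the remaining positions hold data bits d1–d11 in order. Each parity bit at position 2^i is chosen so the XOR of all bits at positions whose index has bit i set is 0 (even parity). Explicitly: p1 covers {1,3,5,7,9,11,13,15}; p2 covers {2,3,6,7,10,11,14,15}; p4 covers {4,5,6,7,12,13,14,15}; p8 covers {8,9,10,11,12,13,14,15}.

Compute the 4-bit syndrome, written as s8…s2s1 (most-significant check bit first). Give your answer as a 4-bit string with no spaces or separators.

0000

s1 (pos 1,3,5,7,9,11,13,15): 0⊕0⊕0⊕1⊕0⊕1⊕1⊕1 = 0
s2 (pos 2,3,6,7,10,11,14,15): 0⊕0⊕1⊕1⊕1⊕1⊕1⊕1 = 0
s4 (pos 4,5,6,7,12,13,14,15): 1⊕0⊕1⊕1⊕0⊕1⊕1⊕1 = 0
s8 (pos 8,9,10,11,12,13,14,15): 1⊕0⊕1⊕1⊕0⊕1⊕1⊕1 = 0
Syndrome s8…s1 = 0000 → no error.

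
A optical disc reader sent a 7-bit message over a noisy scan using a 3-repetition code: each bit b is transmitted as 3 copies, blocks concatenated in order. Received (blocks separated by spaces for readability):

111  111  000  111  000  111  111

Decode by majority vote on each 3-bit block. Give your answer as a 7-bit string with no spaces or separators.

1101011

Block 1 (111): 3 ones → 1
Block 2 (111): 3 ones → 1
Block 3 (000): 0 ones → 0
Block 4 (111): 3 ones → 1
Block 5 (000): 0 ones → 0
Block 6 (111): 3 ones → 1
Block 7 (111): 3 ones → 1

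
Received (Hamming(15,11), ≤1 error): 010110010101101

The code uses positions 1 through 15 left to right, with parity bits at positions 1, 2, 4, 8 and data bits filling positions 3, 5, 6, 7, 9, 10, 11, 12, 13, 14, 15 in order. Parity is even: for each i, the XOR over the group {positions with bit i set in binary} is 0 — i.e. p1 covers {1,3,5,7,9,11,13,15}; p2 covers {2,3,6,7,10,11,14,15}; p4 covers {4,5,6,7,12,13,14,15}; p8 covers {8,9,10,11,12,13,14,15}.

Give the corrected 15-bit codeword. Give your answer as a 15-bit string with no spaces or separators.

010110010101100

s1 (pos 1,3,5,7,9,11,13,15): 0⊕0⊕1⊕0⊕0⊕0⊕1⊕1 = 1
s2 (pos 2,3,6,7,10,11,14,15): 1⊕0⊕0⊕0⊕1⊕0⊕0⊕1 = 1
s4 (pos 4,5,6,7,12,13,14,15): 1⊕1⊕0⊕0⊕1⊕1⊕0⊕1 = 1
s8 (pos 8,9,10,11,12,13,14,15): 1⊕0⊕1⊕0⊕1⊕1⊕0⊕1 = 1
Syndrome s8…s1 = 1111 → error at position 15.
Flip position 15: 010110010101101 → 010110010101100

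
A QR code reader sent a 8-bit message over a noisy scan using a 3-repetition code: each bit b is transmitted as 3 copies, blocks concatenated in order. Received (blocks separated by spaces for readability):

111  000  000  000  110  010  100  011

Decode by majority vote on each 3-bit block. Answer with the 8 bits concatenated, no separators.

10001001

Block 1 (111): 3 ones → 1
Block 2 (000): 0 ones → 0
Block 3 (000): 0 ones → 0
Block 4 (000): 0 ones → 0
Block 5 (110): 2 ones → 1
Block 6 (010): 1 one → 0
Block 7 (100): 1 one → 0
Block 8 (011): 2 ones → 1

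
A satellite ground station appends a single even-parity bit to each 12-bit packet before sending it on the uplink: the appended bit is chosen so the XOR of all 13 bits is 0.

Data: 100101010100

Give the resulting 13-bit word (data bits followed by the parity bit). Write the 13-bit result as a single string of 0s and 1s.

1001010101001

XOR of the 12 data bits: 1⊕0⊕0⊕1⊕0⊕1⊕0⊕1⊕0⊕1⊕0⊕0 = 1
Parity bit = 1 (so all 13 bits XOR to 0).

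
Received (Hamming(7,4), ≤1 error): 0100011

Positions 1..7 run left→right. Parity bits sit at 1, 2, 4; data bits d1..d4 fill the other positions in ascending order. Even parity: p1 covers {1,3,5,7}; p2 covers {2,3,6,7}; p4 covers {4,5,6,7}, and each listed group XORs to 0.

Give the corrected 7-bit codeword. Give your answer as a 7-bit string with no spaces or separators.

0110011

s1 (pos 1,3,5,7): 0⊕0⊕0⊕1 = 1
s2 (pos 2,3,6,7): 1⊕0⊕1⊕1 = 1
s4 (pos 4,5,6,7): 0⊕0⊕1⊕1 = 0
Syndrome s4…s1 = 011 → error at position 3.
Flip position 3: 0100011 → 0110011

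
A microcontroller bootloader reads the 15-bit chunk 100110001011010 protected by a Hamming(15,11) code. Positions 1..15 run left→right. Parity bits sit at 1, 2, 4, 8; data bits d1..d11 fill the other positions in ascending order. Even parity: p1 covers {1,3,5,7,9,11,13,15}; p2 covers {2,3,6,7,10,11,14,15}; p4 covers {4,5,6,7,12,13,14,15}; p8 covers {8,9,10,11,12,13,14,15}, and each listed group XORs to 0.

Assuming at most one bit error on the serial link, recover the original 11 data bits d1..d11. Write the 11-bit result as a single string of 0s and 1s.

s1 (pos 1,3,5,7,9,11,13,15): 1⊕0⊕1⊕0⊕1⊕1⊕0⊕0 = 0
s2 (pos 2,3,6,7,10,11,14,15): 0⊕0⊕0⊕0⊕0⊕1⊕1⊕0 = 0
s4 (pos 4,5,6,7,12,13,14,15): 1⊕1⊕0⊕0⊕1⊕0⊕1⊕0 = 0
s8 (pos 8,9,10,11,12,13,14,15): 0⊕1⊕0⊕1⊕1⊕0⊕1⊕0 = 0
Syndrome s8…s1 = 0000 → no error.
Read data bits from positions 3,5,6,7,9,10,11,12,13,14,15: 01001011010

01001011010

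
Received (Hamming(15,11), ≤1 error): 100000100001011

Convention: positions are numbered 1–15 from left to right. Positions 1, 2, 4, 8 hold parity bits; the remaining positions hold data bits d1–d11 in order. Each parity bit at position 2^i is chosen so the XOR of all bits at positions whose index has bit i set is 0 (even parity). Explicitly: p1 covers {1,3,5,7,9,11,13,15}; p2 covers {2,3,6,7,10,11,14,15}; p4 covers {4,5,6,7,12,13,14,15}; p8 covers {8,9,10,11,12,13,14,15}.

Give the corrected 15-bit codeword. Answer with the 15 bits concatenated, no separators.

100000100011011

s1 (pos 1,3,5,7,9,11,13,15): 1⊕0⊕0⊕1⊕0⊕0⊕0⊕1 = 1
s2 (pos 2,3,6,7,10,11,14,15): 0⊕0⊕0⊕1⊕0⊕0⊕1⊕1 = 1
s4 (pos 4,5,6,7,12,13,14,15): 0⊕0⊕0⊕1⊕1⊕0⊕1⊕1 = 0
s8 (pos 8,9,10,11,12,13,14,15): 0⊕0⊕0⊕0⊕1⊕0⊕1⊕1 = 1
Syndrome s8…s1 = 1011 → error at position 11.
Flip position 11: 100000100001011 → 100000100011011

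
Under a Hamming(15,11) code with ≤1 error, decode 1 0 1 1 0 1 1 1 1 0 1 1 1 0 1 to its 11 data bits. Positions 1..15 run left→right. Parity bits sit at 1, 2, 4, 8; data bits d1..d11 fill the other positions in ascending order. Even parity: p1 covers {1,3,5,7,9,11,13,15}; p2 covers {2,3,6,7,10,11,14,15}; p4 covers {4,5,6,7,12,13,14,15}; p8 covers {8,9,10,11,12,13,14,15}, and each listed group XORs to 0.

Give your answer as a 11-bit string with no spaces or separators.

s1 (pos 1,3,5,7,9,11,13,15): 1⊕1⊕0⊕1⊕1⊕1⊕1⊕1 = 1
s2 (pos 2,3,6,7,10,11,14,15): 0⊕1⊕1⊕1⊕0⊕1⊕0⊕1 = 1
s4 (pos 4,5,6,7,12,13,14,15): 1⊕0⊕1⊕1⊕1⊕1⊕0⊕1 = 0
s8 (pos 8,9,10,11,12,13,14,15): 1⊕1⊕0⊕1⊕1⊕1⊕0⊕1 = 0
Syndrome s8…s1 = 0011 → error at position 3.
Flip position 3: 101101111011101 → 100101111011101
Read data bits from positions 3,5,6,7,9,10,11,12,13,14,15: 00111011101

00111011101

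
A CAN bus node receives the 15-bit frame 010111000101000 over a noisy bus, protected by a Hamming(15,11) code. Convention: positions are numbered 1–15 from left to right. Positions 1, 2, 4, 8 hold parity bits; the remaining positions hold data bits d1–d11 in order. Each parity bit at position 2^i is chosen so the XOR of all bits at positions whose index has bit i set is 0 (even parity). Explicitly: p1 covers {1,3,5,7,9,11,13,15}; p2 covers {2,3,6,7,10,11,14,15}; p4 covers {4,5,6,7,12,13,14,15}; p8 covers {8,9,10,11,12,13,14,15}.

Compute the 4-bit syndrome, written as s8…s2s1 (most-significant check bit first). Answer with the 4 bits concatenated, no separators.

0011

s1 (pos 1,3,5,7,9,11,13,15): 0⊕0⊕1⊕0⊕0⊕0⊕0⊕0 = 1
s2 (pos 2,3,6,7,10,11,14,15): 1⊕0⊕1⊕0⊕1⊕0⊕0⊕0 = 1
s4 (pos 4,5,6,7,12,13,14,15): 1⊕1⊕1⊕0⊕1⊕0⊕0⊕0 = 0
s8 (pos 8,9,10,11,12,13,14,15): 0⊕0⊕1⊕0⊕1⊕0⊕0⊕0 = 0
Syndrome s8…s1 = 0011 → error at position 3.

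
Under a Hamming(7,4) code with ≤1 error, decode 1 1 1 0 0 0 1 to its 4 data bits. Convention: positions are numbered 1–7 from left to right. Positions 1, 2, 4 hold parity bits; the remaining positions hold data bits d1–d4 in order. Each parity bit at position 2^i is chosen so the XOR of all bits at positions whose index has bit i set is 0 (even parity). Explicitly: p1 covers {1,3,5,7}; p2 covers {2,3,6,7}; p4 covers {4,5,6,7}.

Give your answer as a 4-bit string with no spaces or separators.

s1 (pos 1,3,5,7): 1⊕1⊕0⊕1 = 1
s2 (pos 2,3,6,7): 1⊕1⊕0⊕1 = 1
s4 (pos 4,5,6,7): 0⊕0⊕0⊕1 = 1
Syndrome s4…s1 = 111 → error at position 7.
Flip position 7: 1110001 → 1110000
Read data bits from positions 3,5,6,7: 1000

1000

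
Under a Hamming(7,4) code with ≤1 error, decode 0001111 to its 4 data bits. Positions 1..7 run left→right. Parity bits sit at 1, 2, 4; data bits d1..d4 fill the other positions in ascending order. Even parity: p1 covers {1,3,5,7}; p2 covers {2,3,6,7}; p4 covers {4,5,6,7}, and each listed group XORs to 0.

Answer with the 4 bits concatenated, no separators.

0111

s1 (pos 1,3,5,7): 0⊕0⊕1⊕1 = 0
s2 (pos 2,3,6,7): 0⊕0⊕1⊕1 = 0
s4 (pos 4,5,6,7): 1⊕1⊕1⊕1 = 0
Syndrome s4…s1 = 000 → no error.
Read data bits from positions 3,5,6,7: 0111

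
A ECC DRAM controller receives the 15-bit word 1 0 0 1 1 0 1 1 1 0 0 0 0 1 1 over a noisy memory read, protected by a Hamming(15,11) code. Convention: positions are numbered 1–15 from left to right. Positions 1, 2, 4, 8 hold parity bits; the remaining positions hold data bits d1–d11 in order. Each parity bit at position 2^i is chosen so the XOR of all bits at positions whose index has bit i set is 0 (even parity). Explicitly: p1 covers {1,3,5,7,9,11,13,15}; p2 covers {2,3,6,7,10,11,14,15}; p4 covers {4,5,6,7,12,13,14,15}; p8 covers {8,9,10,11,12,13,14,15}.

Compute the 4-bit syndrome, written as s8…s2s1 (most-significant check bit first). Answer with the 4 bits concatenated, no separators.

s1 (pos 1,3,5,7,9,11,13,15): 1⊕0⊕1⊕1⊕1⊕0⊕0⊕1 = 1
s2 (pos 2,3,6,7,10,11,14,15): 0⊕0⊕0⊕1⊕0⊕0⊕1⊕1 = 1
s4 (pos 4,5,6,7,12,13,14,15): 1⊕1⊕0⊕1⊕0⊕0⊕1⊕1 = 1
s8 (pos 8,9,10,11,12,13,14,15): 1⊕1⊕0⊕0⊕0⊕0⊕1⊕1 = 0
Syndrome s8…s1 = 0111 → error at position 7.

0111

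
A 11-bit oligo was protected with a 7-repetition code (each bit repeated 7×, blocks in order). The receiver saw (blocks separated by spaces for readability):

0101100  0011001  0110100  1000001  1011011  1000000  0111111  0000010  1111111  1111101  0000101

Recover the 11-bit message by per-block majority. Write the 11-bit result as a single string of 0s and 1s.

Block 1 (0101100): 3 ones → 0
Block 2 (0011001): 3 ones → 0
Block 3 (0110100): 3 ones → 0
Block 4 (1000001): 2 ones → 0
Block 5 (1011011): 5 ones → 1
Block 6 (1000000): 1 one → 0
Block 7 (0111111): 6 ones → 1
Block 8 (0000010): 1 one → 0
Block 9 (1111111): 7 ones → 1
Block 10 (1111101): 6 ones → 1
Block 11 (0000101): 2 ones → 0

00001010110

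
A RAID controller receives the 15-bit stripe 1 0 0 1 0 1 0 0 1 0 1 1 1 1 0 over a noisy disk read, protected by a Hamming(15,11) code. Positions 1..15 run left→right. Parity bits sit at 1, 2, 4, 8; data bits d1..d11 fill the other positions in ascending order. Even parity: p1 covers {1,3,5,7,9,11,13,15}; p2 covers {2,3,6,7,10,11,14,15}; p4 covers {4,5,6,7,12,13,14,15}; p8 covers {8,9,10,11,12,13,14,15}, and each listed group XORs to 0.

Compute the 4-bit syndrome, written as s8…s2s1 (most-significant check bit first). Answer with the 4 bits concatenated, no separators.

1110

s1 (pos 1,3,5,7,9,11,13,15): 1⊕0⊕0⊕0⊕1⊕1⊕1⊕0 = 0
s2 (pos 2,3,6,7,10,11,14,15): 0⊕0⊕1⊕0⊕0⊕1⊕1⊕0 = 1
s4 (pos 4,5,6,7,12,13,14,15): 1⊕0⊕1⊕0⊕1⊕1⊕1⊕0 = 1
s8 (pos 8,9,10,11,12,13,14,15): 0⊕1⊕0⊕1⊕1⊕1⊕1⊕0 = 1
Syndrome s8…s1 = 1110 → error at position 14.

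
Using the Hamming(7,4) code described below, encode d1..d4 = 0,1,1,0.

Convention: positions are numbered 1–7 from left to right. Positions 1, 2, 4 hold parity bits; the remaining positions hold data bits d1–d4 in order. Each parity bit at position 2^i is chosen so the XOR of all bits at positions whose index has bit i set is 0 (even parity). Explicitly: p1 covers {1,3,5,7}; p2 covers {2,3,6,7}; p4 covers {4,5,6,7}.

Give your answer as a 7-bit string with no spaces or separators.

1100110

Place data at non-parity positions: p1 p2 0 p4 1 1 0
p1 (pos 1,3,5,7): XOR of data positions = 0⊕1⊕0 = 1
p2 (pos 2,3,6,7): XOR of data positions = 0⊕1⊕0 = 1
p4 (pos 4,5,6,7): XOR of data positions = 1⊕1⊕0 = 0
Codeword: 1100110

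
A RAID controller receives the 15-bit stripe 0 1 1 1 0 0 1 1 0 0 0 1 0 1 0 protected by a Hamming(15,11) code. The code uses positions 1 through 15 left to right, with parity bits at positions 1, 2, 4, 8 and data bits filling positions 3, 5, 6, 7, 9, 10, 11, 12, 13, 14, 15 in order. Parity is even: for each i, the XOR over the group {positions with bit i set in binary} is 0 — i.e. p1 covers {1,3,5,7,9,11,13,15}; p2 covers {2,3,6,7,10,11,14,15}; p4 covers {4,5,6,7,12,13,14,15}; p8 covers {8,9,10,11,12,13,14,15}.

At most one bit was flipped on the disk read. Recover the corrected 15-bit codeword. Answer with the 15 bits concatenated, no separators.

011100100001010

s1 (pos 1,3,5,7,9,11,13,15): 0⊕1⊕0⊕1⊕0⊕0⊕0⊕0 = 0
s2 (pos 2,3,6,7,10,11,14,15): 1⊕1⊕0⊕1⊕0⊕0⊕1⊕0 = 0
s4 (pos 4,5,6,7,12,13,14,15): 1⊕0⊕0⊕1⊕1⊕0⊕1⊕0 = 0
s8 (pos 8,9,10,11,12,13,14,15): 1⊕0⊕0⊕0⊕1⊕0⊕1⊕0 = 1
Syndrome s8…s1 = 1000 → error at position 8.
Flip position 8: 011100110001010 → 011100100001010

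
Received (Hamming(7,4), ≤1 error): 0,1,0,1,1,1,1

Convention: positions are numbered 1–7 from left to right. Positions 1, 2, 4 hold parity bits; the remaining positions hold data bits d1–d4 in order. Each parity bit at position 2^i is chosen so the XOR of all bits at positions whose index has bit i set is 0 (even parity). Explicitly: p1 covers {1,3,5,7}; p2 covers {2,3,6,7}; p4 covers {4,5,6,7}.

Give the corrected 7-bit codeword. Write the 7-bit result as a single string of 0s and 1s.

s1 (pos 1,3,5,7): 0⊕0⊕1⊕1 = 0
s2 (pos 2,3,6,7): 1⊕0⊕1⊕1 = 1
s4 (pos 4,5,6,7): 1⊕1⊕1⊕1 = 0
Syndrome s4…s1 = 010 → error at position 2.
Flip position 2: 0101111 → 0001111

0001111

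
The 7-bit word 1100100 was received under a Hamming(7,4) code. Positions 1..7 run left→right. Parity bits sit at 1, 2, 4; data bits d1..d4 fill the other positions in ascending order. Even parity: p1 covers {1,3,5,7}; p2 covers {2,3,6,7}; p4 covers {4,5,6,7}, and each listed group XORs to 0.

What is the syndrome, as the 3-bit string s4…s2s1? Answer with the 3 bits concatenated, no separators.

s1 (pos 1,3,5,7): 1⊕0⊕1⊕0 = 0
s2 (pos 2,3,6,7): 1⊕0⊕0⊕0 = 1
s4 (pos 4,5,6,7): 0⊕1⊕0⊕0 = 1
Syndrome s4…s1 = 110 → error at position 6.

110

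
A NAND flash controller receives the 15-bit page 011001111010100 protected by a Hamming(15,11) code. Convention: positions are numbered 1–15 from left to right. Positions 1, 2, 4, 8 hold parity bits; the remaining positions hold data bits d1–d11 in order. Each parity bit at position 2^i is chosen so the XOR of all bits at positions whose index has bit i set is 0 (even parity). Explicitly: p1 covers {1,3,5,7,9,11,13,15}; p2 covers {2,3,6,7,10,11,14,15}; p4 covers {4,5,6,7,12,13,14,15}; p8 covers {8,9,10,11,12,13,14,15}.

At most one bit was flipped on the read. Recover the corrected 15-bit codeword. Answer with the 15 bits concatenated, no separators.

011001011010100

s1 (pos 1,3,5,7,9,11,13,15): 0⊕1⊕0⊕1⊕1⊕1⊕1⊕0 = 1
s2 (pos 2,3,6,7,10,11,14,15): 1⊕1⊕1⊕1⊕0⊕1⊕0⊕0 = 1
s4 (pos 4,5,6,7,12,13,14,15): 0⊕0⊕1⊕1⊕0⊕1⊕0⊕0 = 1
s8 (pos 8,9,10,11,12,13,14,15): 1⊕1⊕0⊕1⊕0⊕1⊕0⊕0 = 0
Syndrome s8…s1 = 0111 → error at position 7.
Flip position 7: 011001111010100 → 011001011010100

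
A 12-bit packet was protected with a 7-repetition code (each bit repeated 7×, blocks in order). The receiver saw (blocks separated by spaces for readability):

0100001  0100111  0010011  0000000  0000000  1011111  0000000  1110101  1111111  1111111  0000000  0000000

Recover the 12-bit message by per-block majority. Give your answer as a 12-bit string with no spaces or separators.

Block 1 (0100001): 2 ones → 0
Block 2 (0100111): 4 ones → 1
Block 3 (0010011): 3 ones → 0
Block 4 (0000000): 0 ones → 0
Block 5 (0000000): 0 ones → 0
Block 6 (1011111): 6 ones → 1
Block 7 (0000000): 0 ones → 0
Block 8 (1110101): 5 ones → 1
Block 9 (1111111): 7 ones → 1
Block 10 (1111111): 7 ones → 1
Block 11 (0000000): 0 ones → 0
Block 12 (0000000): 0 ones → 0

010001011100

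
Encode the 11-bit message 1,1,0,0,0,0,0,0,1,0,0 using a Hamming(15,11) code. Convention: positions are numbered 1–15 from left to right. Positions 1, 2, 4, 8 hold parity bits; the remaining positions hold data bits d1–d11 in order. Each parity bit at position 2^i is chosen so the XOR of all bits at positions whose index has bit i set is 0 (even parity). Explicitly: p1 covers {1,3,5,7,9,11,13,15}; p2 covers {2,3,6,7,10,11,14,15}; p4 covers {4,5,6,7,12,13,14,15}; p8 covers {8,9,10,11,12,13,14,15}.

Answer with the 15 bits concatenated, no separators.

111010010000100

Place data at non-parity positions: p1 p2 1 p4 1 0 0 p8 0 0 0 0 1 0 0
p1 (pos 1,3,5,7,9,11,13,15): XOR of data positions = 1⊕1⊕0⊕0⊕0⊕1⊕0 = 1
p2 (pos 2,3,6,7,10,11,14,15): XOR of data positions = 1⊕0⊕0⊕0⊕0⊕0⊕0 = 1
p4 (pos 4,5,6,7,12,13,14,15): XOR of data positions = 1⊕0⊕0⊕0⊕1⊕0⊕0 = 0
p8 (pos 8,9,10,11,12,13,14,15): XOR of data positions = 0⊕0⊕0⊕0⊕1⊕0⊕0 = 1
Codeword: 111010010000100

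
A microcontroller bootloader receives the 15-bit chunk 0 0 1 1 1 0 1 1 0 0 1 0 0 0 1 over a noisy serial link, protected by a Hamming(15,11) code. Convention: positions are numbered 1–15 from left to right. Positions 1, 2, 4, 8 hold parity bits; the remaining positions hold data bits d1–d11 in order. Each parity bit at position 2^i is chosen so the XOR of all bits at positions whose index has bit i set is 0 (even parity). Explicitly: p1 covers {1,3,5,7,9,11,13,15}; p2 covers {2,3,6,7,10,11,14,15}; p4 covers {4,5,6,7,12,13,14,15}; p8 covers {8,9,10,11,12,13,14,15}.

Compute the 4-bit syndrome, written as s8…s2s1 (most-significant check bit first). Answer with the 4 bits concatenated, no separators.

1001

s1 (pos 1,3,5,7,9,11,13,15): 0⊕1⊕1⊕1⊕0⊕1⊕0⊕1 = 1
s2 (pos 2,3,6,7,10,11,14,15): 0⊕1⊕0⊕1⊕0⊕1⊕0⊕1 = 0
s4 (pos 4,5,6,7,12,13,14,15): 1⊕1⊕0⊕1⊕0⊕0⊕0⊕1 = 0
s8 (pos 8,9,10,11,12,13,14,15): 1⊕0⊕0⊕1⊕0⊕0⊕0⊕1 = 1
Syndrome s8…s1 = 1001 → error at position 9.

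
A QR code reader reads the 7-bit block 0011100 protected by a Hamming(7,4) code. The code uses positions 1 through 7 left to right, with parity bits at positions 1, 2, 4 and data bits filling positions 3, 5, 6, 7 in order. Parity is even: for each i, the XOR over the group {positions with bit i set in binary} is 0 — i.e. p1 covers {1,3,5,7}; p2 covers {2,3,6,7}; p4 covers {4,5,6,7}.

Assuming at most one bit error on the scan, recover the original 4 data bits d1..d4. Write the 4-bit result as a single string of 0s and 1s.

1100

s1 (pos 1,3,5,7): 0⊕1⊕1⊕0 = 0
s2 (pos 2,3,6,7): 0⊕1⊕0⊕0 = 1
s4 (pos 4,5,6,7): 1⊕1⊕0⊕0 = 0
Syndrome s4…s1 = 010 → error at position 2.
Flip position 2: 0011100 → 0111100
Read data bits from positions 3,5,6,7: 1100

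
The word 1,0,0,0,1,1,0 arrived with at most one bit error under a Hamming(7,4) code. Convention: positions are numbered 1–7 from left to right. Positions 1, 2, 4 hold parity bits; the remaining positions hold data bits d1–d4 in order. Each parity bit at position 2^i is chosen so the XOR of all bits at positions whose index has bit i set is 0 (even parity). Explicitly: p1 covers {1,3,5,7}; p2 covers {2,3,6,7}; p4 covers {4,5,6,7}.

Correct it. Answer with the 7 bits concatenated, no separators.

s1 (pos 1,3,5,7): 1⊕0⊕1⊕0 = 0
s2 (pos 2,3,6,7): 0⊕0⊕1⊕0 = 1
s4 (pos 4,5,6,7): 0⊕1⊕1⊕0 = 0
Syndrome s4…s1 = 010 → error at position 2.
Flip position 2: 1000110 → 1100110

1100110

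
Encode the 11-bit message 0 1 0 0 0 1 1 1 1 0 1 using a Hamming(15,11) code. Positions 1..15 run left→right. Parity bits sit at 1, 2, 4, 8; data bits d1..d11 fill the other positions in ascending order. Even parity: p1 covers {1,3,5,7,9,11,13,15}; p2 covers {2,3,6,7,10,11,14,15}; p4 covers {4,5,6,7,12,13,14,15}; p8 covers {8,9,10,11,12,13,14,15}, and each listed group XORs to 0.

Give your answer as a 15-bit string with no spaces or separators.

Place data at non-parity positions: p1 p2 0 p4 1 0 0 p8 0 1 1 1 1 0 1
p1 (pos 1,3,5,7,9,11,13,15): XOR of data positions = 0⊕1⊕0⊕0⊕1⊕1⊕1 = 0
p2 (pos 2,3,6,7,10,11,14,15): XOR of data positions = 0⊕0⊕0⊕1⊕1⊕0⊕1 = 1
p4 (pos 4,5,6,7,12,13,14,15): XOR of data positions = 1⊕0⊕0⊕1⊕1⊕0⊕1 = 0
p8 (pos 8,9,10,11,12,13,14,15): XOR of data positions = 0⊕1⊕1⊕1⊕1⊕0⊕1 = 1
Codeword: 010010010111101

010010010111101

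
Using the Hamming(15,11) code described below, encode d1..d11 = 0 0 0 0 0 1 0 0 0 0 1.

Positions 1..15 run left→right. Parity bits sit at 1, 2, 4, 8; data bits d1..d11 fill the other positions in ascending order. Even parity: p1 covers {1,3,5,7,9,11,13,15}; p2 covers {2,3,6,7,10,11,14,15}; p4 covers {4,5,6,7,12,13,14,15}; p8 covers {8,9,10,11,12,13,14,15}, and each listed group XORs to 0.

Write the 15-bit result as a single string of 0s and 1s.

Place data at non-parity positions: p1 p2 0 p4 0 0 0 p8 0 1 0 0 0 0 1
p1 (pos 1,3,5,7,9,11,13,15): XOR of data positions = 0⊕0⊕0⊕0⊕0⊕0⊕1 = 1
p2 (pos 2,3,6,7,10,11,14,15): XOR of data positions = 0⊕0⊕0⊕1⊕0⊕0⊕1 = 0
p4 (pos 4,5,6,7,12,13,14,15): XOR of data positions = 0⊕0⊕0⊕0⊕0⊕0⊕1 = 1
p8 (pos 8,9,10,11,12,13,14,15): XOR of data positions = 0⊕1⊕0⊕0⊕0⊕0⊕1 = 0
Codeword: 100100000100001

100100000100001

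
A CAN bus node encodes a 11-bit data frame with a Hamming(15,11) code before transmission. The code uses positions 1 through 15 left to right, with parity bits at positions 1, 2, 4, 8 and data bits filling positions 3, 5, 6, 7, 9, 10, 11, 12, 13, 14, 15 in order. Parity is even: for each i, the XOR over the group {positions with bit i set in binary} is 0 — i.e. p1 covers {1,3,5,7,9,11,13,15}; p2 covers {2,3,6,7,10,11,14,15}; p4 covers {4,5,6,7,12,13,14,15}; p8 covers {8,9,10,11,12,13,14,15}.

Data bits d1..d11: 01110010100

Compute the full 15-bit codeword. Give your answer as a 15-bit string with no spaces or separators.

Place data at non-parity positions: p1 p2 0 p4 1 1 1 p8 0 0 1 0 1 0 0
p1 (pos 1,3,5,7,9,11,13,15): XOR of data positions = 0⊕1⊕1⊕0⊕1⊕1⊕0 = 0
p2 (pos 2,3,6,7,10,11,14,15): XOR of data positions = 0⊕1⊕1⊕0⊕1⊕0⊕0 = 1
p4 (pos 4,5,6,7,12,13,14,15): XOR of data positions = 1⊕1⊕1⊕0⊕1⊕0⊕0 = 0
p8 (pos 8,9,10,11,12,13,14,15): XOR of data positions = 0⊕0⊕1⊕0⊕1⊕0⊕0 = 0
Codeword: 010011100010100

010011100010100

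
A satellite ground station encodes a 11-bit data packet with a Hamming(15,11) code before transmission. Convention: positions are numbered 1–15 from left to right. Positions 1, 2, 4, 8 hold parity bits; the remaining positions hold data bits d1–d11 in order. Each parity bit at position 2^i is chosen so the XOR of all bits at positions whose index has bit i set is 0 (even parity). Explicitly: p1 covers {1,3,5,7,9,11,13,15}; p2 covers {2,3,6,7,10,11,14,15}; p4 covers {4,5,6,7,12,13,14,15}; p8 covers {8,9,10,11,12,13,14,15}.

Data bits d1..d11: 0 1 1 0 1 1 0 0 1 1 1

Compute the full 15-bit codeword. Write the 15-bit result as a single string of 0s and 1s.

000111011100111

Place data at non-parity positions: p1 p2 0 p4 1 1 0 p8 1 1 0 0 1 1 1
p1 (pos 1,3,5,7,9,11,13,15): XOR of data positions = 0⊕1⊕0⊕1⊕0⊕1⊕1 = 0
p2 (pos 2,3,6,7,10,11,14,15): XOR of data positions = 0⊕1⊕0⊕1⊕0⊕1⊕1 = 0
p4 (pos 4,5,6,7,12,13,14,15): XOR of data positions = 1⊕1⊕0⊕0⊕1⊕1⊕1 = 1
p8 (pos 8,9,10,11,12,13,14,15): XOR of data positions = 1⊕1⊕0⊕0⊕1⊕1⊕1 = 1
Codeword: 000111011100111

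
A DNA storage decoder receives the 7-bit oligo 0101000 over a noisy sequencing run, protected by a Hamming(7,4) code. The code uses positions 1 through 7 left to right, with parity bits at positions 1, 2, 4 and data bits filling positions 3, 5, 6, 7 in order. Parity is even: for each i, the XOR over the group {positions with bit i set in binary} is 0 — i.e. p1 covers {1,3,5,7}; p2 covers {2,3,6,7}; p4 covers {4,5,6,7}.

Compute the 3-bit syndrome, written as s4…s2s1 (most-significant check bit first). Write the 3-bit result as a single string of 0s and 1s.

110

s1 (pos 1,3,5,7): 0⊕0⊕0⊕0 = 0
s2 (pos 2,3,6,7): 1⊕0⊕0⊕0 = 1
s4 (pos 4,5,6,7): 1⊕0⊕0⊕0 = 1
Syndrome s4…s1 = 110 → error at position 6.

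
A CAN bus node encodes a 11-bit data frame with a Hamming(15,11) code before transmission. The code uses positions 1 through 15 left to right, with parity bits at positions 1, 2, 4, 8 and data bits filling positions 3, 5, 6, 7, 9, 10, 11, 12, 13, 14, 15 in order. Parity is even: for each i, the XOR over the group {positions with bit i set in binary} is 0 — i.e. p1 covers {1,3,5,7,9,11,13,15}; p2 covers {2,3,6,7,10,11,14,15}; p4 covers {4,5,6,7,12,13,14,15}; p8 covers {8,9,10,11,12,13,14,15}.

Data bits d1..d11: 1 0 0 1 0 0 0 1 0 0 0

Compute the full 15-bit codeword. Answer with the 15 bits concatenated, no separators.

001000110001000

Place data at non-parity positions: p1 p2 1 p4 0 0 1 p8 0 0 0 1 0 0 0
p1 (pos 1,3,5,7,9,11,13,15): XOR of data positions = 1⊕0⊕1⊕0⊕0⊕0⊕0 = 0
p2 (pos 2,3,6,7,10,11,14,15): XOR of data positions = 1⊕0⊕1⊕0⊕0⊕0⊕0 = 0
p4 (pos 4,5,6,7,12,13,14,15): XOR of data positions = 0⊕0⊕1⊕1⊕0⊕0⊕0 = 0
p8 (pos 8,9,10,11,12,13,14,15): XOR of data positions = 0⊕0⊕0⊕1⊕0⊕0⊕0 = 1
Codeword: 001000110001000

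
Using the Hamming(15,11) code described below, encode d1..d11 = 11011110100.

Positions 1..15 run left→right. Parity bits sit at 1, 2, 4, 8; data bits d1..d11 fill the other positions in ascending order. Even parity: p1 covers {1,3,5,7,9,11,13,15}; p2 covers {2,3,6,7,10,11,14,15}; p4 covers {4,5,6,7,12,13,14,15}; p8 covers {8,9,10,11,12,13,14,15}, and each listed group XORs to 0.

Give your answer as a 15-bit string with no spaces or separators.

Place data at non-parity positions: p1 p2 1 p4 1 0 1 p8 1 1 1 0 1 0 0
p1 (pos 1,3,5,7,9,11,13,15): XOR of data positions = 1⊕1⊕1⊕1⊕1⊕1⊕0 = 0
p2 (pos 2,3,6,7,10,11,14,15): XOR of data positions = 1⊕0⊕1⊕1⊕1⊕0⊕0 = 0
p4 (pos 4,5,6,7,12,13,14,15): XOR of data positions = 1⊕0⊕1⊕0⊕1⊕0⊕0 = 1
p8 (pos 8,9,10,11,12,13,14,15): XOR of data positions = 1⊕1⊕1⊕0⊕1⊕0⊕0 = 0
Codeword: 001110101110100

001110101110100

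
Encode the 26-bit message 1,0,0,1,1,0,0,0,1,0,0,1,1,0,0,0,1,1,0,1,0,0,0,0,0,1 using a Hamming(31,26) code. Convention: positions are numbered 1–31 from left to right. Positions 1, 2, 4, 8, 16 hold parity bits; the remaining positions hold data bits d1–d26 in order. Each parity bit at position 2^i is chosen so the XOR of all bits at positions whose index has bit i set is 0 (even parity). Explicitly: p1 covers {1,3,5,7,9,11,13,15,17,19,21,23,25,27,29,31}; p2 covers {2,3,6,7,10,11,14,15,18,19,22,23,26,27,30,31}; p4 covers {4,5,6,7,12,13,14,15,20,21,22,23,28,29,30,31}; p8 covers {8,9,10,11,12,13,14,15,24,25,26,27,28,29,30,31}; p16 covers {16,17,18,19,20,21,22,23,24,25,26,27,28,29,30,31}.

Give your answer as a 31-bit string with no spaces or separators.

0011001010001000110001101000001

Place data at non-parity positions: p1 p2 1 p4 0 0 1 p8 1 0 0 0 1 0 0 p16 1 1 0 0 0 1 1 0 1 0 0 0 0 0 1
p1 (pos 1,3,5,7,9,11,13,15,17,19,21,23,25,27,29,31): XOR of data positions = 1⊕0⊕1⊕1⊕0⊕1⊕0⊕1⊕0⊕0⊕1⊕1⊕0⊕0⊕1 = 0
p2 (pos 2,3,6,7,10,11,14,15,18,19,22,23,26,27,30,31): XOR of data positions = 1⊕0⊕1⊕0⊕0⊕0⊕0⊕1⊕0⊕1⊕1⊕0⊕0⊕0⊕1 = 0
p4 (pos 4,5,6,7,12,13,14,15,20,21,22,23,28,29,30,31): XOR of data positions = 0⊕0⊕1⊕0⊕1⊕0⊕0⊕0⊕0⊕1⊕1⊕0⊕0⊕0⊕1 = 1
p8 (pos 8,9,10,11,12,13,14,15,24,25,26,27,28,29,30,31): XOR of data positions = 1⊕0⊕0⊕0⊕1⊕0⊕0⊕0⊕1⊕0⊕0⊕0⊕0⊕0⊕1 = 0
p16 (pos 16,17,18,19,20,21,22,23,24,25,26,27,28,29,30,31): XOR of data positions = 1⊕1⊕0⊕0⊕0⊕1⊕1⊕0⊕1⊕0⊕0⊕0⊕0⊕0⊕1 = 0
Codeword: 0011001010001000110001101000001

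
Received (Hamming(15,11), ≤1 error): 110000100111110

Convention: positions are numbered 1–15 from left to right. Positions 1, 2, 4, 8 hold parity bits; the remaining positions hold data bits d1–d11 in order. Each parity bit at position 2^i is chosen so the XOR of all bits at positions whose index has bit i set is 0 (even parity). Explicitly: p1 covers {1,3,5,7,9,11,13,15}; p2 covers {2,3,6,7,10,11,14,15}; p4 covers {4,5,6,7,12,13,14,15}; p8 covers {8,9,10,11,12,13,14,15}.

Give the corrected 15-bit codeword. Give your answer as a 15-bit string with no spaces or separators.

s1 (pos 1,3,5,7,9,11,13,15): 1⊕0⊕0⊕1⊕0⊕1⊕1⊕0 = 0
s2 (pos 2,3,6,7,10,11,14,15): 1⊕0⊕0⊕1⊕1⊕1⊕1⊕0 = 1
s4 (pos 4,5,6,7,12,13,14,15): 0⊕0⊕0⊕1⊕1⊕1⊕1⊕0 = 0
s8 (pos 8,9,10,11,12,13,14,15): 0⊕0⊕1⊕1⊕1⊕1⊕1⊕0 = 1
Syndrome s8…s1 = 1010 → error at position 10.
Flip position 10: 110000100111110 → 110000100011110

110000100011110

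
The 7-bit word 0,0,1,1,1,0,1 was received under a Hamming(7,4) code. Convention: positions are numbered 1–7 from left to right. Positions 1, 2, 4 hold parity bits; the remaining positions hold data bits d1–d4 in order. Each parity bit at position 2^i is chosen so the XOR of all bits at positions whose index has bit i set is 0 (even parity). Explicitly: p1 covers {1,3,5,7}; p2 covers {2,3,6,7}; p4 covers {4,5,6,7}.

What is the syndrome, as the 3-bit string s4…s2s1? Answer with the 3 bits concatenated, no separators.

s1 (pos 1,3,5,7): 0⊕1⊕1⊕1 = 1
s2 (pos 2,3,6,7): 0⊕1⊕0⊕1 = 0
s4 (pos 4,5,6,7): 1⊕1⊕0⊕1 = 1
Syndrome s4…s1 = 101 → error at position 5.

101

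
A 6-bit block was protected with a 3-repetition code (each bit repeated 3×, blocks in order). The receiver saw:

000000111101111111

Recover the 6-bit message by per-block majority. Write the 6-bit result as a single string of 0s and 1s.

001111

Block 1 (000): 0 ones → 0
Block 2 (000): 0 ones → 0
Block 3 (111): 3 ones → 1
Block 4 (101): 2 ones → 1
Block 5 (111): 3 ones → 1
Block 6 (111): 3 ones → 1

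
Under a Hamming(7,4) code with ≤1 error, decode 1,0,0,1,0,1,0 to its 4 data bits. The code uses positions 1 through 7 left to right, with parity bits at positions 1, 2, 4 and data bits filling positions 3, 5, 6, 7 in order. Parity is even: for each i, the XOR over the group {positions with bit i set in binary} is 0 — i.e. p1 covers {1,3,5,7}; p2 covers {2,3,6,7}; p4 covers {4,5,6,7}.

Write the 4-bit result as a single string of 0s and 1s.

s1 (pos 1,3,5,7): 1⊕0⊕0⊕0 = 1
s2 (pos 2,3,6,7): 0⊕0⊕1⊕0 = 1
s4 (pos 4,5,6,7): 1⊕0⊕1⊕0 = 0
Syndrome s4…s1 = 011 → error at position 3.
Flip position 3: 1001010 → 1011010
Read data bits from positions 3,5,6,7: 1010

1010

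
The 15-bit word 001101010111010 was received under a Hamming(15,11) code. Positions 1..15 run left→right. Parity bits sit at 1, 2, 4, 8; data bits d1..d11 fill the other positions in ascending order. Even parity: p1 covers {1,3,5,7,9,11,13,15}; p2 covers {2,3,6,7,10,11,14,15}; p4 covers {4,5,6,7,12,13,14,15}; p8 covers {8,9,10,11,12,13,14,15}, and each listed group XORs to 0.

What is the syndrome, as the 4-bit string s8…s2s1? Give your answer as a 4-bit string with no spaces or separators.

1010

s1 (pos 1,3,5,7,9,11,13,15): 0⊕1⊕0⊕0⊕0⊕1⊕0⊕0 = 0
s2 (pos 2,3,6,7,10,11,14,15): 0⊕1⊕1⊕0⊕1⊕1⊕1⊕0 = 1
s4 (pos 4,5,6,7,12,13,14,15): 1⊕0⊕1⊕0⊕1⊕0⊕1⊕0 = 0
s8 (pos 8,9,10,11,12,13,14,15): 1⊕0⊕1⊕1⊕1⊕0⊕1⊕0 = 1
Syndrome s8…s1 = 1010 → error at position 10.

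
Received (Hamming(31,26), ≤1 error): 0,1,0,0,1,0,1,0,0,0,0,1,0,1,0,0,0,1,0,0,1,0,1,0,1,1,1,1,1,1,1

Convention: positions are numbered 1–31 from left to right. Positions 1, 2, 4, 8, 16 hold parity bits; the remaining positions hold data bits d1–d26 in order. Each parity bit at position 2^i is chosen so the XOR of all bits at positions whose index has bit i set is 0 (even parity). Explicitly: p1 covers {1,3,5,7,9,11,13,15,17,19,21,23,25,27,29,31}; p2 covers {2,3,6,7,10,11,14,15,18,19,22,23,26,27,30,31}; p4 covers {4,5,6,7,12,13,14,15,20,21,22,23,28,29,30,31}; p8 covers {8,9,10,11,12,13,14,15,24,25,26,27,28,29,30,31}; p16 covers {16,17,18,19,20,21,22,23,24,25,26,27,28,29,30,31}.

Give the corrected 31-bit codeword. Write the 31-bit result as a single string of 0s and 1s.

0100101001010100010010101111111

s1 (pos 1,3,5,7,9,11,13,15,17,19,21,23,25,27,29,31): 0⊕0⊕1⊕1⊕0⊕0⊕0⊕0⊕0⊕0⊕1⊕1⊕1⊕1⊕1⊕1 = 0
s2 (pos 2,3,6,7,10,11,14,15,18,19,22,23,26,27,30,31): 1⊕0⊕0⊕1⊕0⊕0⊕1⊕0⊕1⊕0⊕0⊕1⊕1⊕1⊕1⊕1 = 1
s4 (pos 4,5,6,7,12,13,14,15,20,21,22,23,28,29,30,31): 0⊕1⊕0⊕1⊕1⊕0⊕1⊕0⊕0⊕1⊕0⊕1⊕1⊕1⊕1⊕1 = 0
s8 (pos 8,9,10,11,12,13,14,15,24,25,26,27,28,29,30,31): 0⊕0⊕0⊕0⊕1⊕0⊕1⊕0⊕0⊕1⊕1⊕1⊕1⊕1⊕1⊕1 = 1
s16 (pos 16,17,18,19,20,21,22,23,24,25,26,27,28,29,30,31): 0⊕0⊕1⊕0⊕0⊕1⊕0⊕1⊕0⊕1⊕1⊕1⊕1⊕1⊕1⊕1 = 0
Syndrome s16…s1 = 01010 → error at position 10.
Flip position 10: 0100101000010100010010101111111 → 0100101001010100010010101111111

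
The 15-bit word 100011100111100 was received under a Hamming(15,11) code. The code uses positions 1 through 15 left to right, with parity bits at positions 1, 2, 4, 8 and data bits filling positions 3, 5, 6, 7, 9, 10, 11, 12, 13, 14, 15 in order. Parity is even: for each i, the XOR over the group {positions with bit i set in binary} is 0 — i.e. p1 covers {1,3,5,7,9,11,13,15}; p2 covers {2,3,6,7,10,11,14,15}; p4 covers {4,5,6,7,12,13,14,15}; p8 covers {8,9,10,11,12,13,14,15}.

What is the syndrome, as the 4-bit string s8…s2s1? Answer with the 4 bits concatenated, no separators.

0101

s1 (pos 1,3,5,7,9,11,13,15): 1⊕0⊕1⊕1⊕0⊕1⊕1⊕0 = 1
s2 (pos 2,3,6,7,10,11,14,15): 0⊕0⊕1⊕1⊕1⊕1⊕0⊕0 = 0
s4 (pos 4,5,6,7,12,13,14,15): 0⊕1⊕1⊕1⊕1⊕1⊕0⊕0 = 1
s8 (pos 8,9,10,11,12,13,14,15): 0⊕0⊕1⊕1⊕1⊕1⊕0⊕0 = 0
Syndrome s8…s1 = 0101 → error at position 5.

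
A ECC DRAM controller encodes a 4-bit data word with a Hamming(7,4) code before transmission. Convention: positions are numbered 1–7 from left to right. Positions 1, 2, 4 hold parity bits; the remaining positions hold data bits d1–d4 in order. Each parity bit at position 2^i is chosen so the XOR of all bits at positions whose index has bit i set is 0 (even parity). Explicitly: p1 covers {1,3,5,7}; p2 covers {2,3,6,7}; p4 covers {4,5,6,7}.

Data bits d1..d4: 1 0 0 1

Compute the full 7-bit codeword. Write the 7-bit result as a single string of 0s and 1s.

Place data at non-parity positions: p1 p2 1 p4 0 0 1
p1 (pos 1,3,5,7): XOR of data positions = 1⊕0⊕1 = 0
p2 (pos 2,3,6,7): XOR of data positions = 1⊕0⊕1 = 0
p4 (pos 4,5,6,7): XOR of data positions = 0⊕0⊕1 = 1
Codeword: 0011001

0011001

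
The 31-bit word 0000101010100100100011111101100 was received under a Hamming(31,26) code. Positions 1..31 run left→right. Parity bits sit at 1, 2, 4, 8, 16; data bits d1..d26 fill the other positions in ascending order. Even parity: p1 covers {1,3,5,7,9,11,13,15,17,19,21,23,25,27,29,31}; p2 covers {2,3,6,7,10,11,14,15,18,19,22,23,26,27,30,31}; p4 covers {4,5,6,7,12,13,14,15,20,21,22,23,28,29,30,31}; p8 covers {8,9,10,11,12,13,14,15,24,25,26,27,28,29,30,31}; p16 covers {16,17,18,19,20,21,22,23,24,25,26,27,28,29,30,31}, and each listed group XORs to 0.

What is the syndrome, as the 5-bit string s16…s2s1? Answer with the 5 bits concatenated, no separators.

10001

s1 (pos 1,3,5,7,9,11,13,15,17,19,21,23,25,27,29,31): 0⊕0⊕1⊕1⊕1⊕1⊕0⊕0⊕1⊕0⊕1⊕1⊕1⊕0⊕1⊕0 = 1
s2 (pos 2,3,6,7,10,11,14,15,18,19,22,23,26,27,30,31): 0⊕0⊕0⊕1⊕0⊕1⊕1⊕0⊕0⊕0⊕1⊕1⊕1⊕0⊕0⊕0 = 0
s4 (pos 4,5,6,7,12,13,14,15,20,21,22,23,28,29,30,31): 0⊕1⊕0⊕1⊕0⊕0⊕1⊕0⊕0⊕1⊕1⊕1⊕1⊕1⊕0⊕0 = 0
s8 (pos 8,9,10,11,12,13,14,15,24,25,26,27,28,29,30,31): 0⊕1⊕0⊕1⊕0⊕0⊕1⊕0⊕1⊕1⊕1⊕0⊕1⊕1⊕0⊕0 = 0
s16 (pos 16,17,18,19,20,21,22,23,24,25,26,27,28,29,30,31): 0⊕1⊕0⊕0⊕0⊕1⊕1⊕1⊕1⊕1⊕1⊕0⊕1⊕1⊕0⊕0 = 1
Syndrome s16…s1 = 10001 → error at position 17.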